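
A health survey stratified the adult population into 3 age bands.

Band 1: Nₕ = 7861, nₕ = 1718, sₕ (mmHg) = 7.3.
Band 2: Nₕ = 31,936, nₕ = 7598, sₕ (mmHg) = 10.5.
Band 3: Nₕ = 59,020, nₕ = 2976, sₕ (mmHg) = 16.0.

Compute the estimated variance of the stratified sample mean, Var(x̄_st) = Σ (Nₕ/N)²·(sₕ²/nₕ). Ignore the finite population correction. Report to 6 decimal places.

N = 98817; Wₕ = Nₕ/N.
band 1: (7861/98817)²·7.3²/1718 = 0.000196298
band 2: (31936/98817)²·10.5²/7598 = 0.001515574
band 3: (59020/98817)²·16.0²/2976 = 0.030686130
Sum = 0.032398001 → 0.032398.

0.032398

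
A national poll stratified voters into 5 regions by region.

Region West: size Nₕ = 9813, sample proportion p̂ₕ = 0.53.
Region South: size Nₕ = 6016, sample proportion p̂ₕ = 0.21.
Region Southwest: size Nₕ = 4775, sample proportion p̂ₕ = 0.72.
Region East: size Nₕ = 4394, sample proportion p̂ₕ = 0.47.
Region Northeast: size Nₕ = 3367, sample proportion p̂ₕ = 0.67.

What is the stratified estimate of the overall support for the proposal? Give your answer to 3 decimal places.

Wₕ = Nₕ/N with N = 28365: 0.3460, 0.2121, 0.1683, 0.1549, 0.1187.
p̂_st = 0.3460·0.53 + 0.2121·0.21 + 0.1683·0.72 + 0.1549·0.47 + 0.1187·0.67 ≈ 0.50144... → 0.501.

0.501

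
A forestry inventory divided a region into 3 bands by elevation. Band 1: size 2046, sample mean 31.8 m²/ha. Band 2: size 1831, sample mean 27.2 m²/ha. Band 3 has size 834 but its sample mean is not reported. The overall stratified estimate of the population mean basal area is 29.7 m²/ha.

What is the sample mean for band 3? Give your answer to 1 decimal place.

30.0

Σ Nₕx̄ₕ = N·μ, so 834·x̄_3 = 4711·29.7 − (2046·31.8 + 1831·27.2).
= 139916.7 − 114866 = 25050.7.
x̄_3 = 25050.7 / 834 = 30.037... → 30.0.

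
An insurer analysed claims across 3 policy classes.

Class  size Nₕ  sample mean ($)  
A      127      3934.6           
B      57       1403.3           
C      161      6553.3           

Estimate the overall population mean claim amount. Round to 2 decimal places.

4738.45

N = 127 + 57 + 161 = 345.
Overall mean = Σ (Nₕ/N)·x̄ₕ — weight by population share, not a simple average.
Σ Nₕx̄ₕ = 127·3934.6 + 57·1403.3 + 161·6553.3 = 499694.2 + 79988.1 + 1055081.3 = 1634763.6.
Divide by N: 1634763.6 / 345 = 4738.4452... → 4738.45.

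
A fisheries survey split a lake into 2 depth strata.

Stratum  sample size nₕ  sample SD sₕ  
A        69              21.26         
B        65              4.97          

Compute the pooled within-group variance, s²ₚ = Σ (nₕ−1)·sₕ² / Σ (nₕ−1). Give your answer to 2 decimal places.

A: (69−1)·21.26² = 68·451.9876 = 30735.1568
B: (65−1)·4.97² = 64·24.7009 = 1580.8576
Numerator = 32316.0144; denominator = Σ(nₕ−1) = 132.
s²ₚ = 32316.0144/132 = 244.8183... → 244.82.

244.82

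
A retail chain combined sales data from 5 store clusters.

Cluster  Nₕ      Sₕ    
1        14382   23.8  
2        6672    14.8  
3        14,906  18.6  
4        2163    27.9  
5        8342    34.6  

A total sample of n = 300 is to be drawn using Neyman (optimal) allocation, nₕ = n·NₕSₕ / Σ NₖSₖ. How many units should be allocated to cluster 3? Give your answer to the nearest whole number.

78

Σ NₕSₕ = 14382·23.8 + 6672·14.8 + 14906·18.6 + 2163·27.9 + 8342·34.6 = 1067269.7.
Share for 3: 277251.6/1067269.7 = 0.25978.
n_3 = 300 × 0.25978 = 77.933... → 78.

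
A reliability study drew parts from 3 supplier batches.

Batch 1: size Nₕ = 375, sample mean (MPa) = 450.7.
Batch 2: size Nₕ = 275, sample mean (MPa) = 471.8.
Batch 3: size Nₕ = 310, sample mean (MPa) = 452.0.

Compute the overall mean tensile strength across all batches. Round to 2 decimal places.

457.16

x̄_st = (Σ Nₕx̄ₕ) / (Σ Nₕ) = (375·450.7 + 275·471.8 + 310·452.0) / 960
= 438877.5 / 960 = 457.1641... → 457.16.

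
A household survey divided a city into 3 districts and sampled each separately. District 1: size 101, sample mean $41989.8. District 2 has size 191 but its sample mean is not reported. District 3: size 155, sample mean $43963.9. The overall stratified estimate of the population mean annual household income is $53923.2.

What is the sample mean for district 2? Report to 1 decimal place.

Σ Nₕx̄ₕ = N·μ, so 191·x̄_2 = 447·53923.2 − (101·41989.8 + 155·43963.9).
= 24103670.4 − 11055374.3 = 13048296.1.
x̄_2 = 13048296.1 / 191 = 68315.686... → 68315.7.

68315.7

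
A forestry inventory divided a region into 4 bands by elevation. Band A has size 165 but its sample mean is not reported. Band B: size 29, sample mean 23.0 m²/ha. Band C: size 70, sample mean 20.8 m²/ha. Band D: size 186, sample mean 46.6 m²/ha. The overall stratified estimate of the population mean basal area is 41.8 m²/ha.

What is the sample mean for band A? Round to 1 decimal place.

N = 165 + 29 + 70 + 186 = 450.
Overall total = μ·N = 41.8·450 = 18810.
Subtract the known strata: 29·23.0 + 70·20.8 + 186·46.6 = 10790.6.
Remaining total for band A: 18810 − 10790.6 = 8019.4.
Divide by its size: 8019.4 / 165 = 48.602... → 48.6.

48.6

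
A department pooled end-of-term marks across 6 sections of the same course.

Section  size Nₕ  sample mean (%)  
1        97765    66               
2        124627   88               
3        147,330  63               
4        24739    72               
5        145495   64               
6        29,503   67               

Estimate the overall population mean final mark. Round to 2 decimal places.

69.84

N = 569459; weights Wₕ = Nₕ/N = (0.1717, 0.2189, 0.2587, 0.0434, 0.2555, 0.0518).
x̄_st = Σ Wₕ·x̄ₕ = 0.1717·66 + 0.2189·88 + 0.2587·63 + 0.0434·72 + 0.2555·64 + 0.0518·67 ≈ 69.8400...
→ 69.84.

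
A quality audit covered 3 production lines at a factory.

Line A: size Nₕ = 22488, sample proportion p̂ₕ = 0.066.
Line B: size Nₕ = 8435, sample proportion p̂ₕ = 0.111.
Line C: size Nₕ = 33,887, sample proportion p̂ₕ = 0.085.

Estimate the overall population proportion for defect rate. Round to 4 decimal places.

0.0818

Wₕ = Nₕ/N with N = 64810: 0.3470, 0.1301, 0.5229.
p̂_st = 0.3470·0.066 + 0.1301·0.111 + 0.5229·0.085 ≈ 0.081791... → 0.0818.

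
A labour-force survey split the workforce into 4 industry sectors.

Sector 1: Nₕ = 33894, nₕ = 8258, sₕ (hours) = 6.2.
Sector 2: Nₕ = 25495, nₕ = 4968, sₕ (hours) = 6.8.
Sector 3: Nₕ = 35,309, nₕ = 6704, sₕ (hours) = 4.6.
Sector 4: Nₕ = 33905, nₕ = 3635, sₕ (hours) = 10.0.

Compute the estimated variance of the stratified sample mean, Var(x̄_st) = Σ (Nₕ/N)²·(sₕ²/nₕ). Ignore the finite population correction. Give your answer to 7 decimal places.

N = 128603; Wₕ = Nₕ/N.
sector 1: (33894/128603)²·6.2²/8258 = 0.0003233344
sector 2: (25495/128603)²·6.8²/4968 = 0.0003658003
sector 3: (35309/128603)²·4.6²/6704 = 0.0002379306
sector 4: (33905/128603)²·10.0²/3635 = 0.0019121453
Sum = 0.0028392106 → 0.0028392.

0.0028392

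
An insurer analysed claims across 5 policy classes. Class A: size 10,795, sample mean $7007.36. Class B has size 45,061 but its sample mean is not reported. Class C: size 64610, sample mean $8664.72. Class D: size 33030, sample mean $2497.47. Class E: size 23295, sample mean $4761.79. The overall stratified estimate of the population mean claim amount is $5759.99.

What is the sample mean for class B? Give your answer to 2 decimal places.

4203.75

Σ Nₕx̄ₕ = N·μ, so 45061·x̄_B = 176791·5759.99 − (10795·7007.36 + 64610·8664.72 + 33030·2497.47 + 23295·4761.79).
= 1018314392.09 − 828889342.55 = 189425049.54.
x̄_B = 189425049.54 / 45061 = 4203.7471... → 4203.75.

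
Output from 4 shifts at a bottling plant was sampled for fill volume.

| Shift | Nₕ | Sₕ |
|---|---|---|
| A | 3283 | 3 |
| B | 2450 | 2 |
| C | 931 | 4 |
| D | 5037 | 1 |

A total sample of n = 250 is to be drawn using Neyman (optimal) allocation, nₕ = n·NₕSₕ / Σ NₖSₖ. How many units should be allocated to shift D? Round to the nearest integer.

54

A: NₕSₕ = 3283·3 = 9849
B: NₕSₕ = 2450·2 = 4900
C: NₕSₕ = 931·4 = 3724
D: NₕSₕ = 5037·1 = 5037
Σ NₕSₕ = 23510.
n_D = 250·5037/23510 = 53.562... → 54.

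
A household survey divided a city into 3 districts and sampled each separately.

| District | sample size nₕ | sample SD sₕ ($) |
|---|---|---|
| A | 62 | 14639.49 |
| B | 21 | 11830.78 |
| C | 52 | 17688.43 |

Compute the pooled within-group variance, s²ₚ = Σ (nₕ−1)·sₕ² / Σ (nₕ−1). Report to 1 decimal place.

241132198.3

A: (62−1)·14639.49² = 61·214314667.4601 = 13073194715.0661
B: (21−1)·11830.78² = 20·139967355.4084 = 2799347108.168
C: (52−1)·17688.43² = 51·312880555.8649 = 15956908349.1099
Numerator = 31829450172.344; denominator = Σ(nₕ−1) = 132.
s²ₚ = 31829450172.344/132 = 241132198.275... → 241132198.3.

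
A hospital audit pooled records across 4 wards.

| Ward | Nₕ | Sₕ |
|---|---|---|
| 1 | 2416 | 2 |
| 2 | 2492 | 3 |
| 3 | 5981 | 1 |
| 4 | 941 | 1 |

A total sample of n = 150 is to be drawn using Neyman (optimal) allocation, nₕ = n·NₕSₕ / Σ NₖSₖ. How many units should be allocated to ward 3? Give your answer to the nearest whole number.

47

1: NₕSₕ = 2416·2 = 4832
2: NₕSₕ = 2492·3 = 7476
3: NₕSₕ = 5981·1 = 5981
4: NₕSₕ = 941·1 = 941
Σ NₕSₕ = 19230.
n_3 = 150·5981/19230 = 46.654... → 47.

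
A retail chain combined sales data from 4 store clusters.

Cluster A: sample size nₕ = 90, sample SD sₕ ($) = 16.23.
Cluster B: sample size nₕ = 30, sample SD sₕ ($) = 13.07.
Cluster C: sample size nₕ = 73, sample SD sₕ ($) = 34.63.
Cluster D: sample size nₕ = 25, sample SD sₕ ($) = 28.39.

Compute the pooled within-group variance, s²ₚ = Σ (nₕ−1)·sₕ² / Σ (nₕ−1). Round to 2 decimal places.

626.57

Degrees of freedom: 89 + 29 + 72 + 24 = 214.
Σ(nₕ−1)sₕ² = 89·263.4129 + 29·170.8249 + 72·1199.2369 + 24·805.9921 = 134086.5374.
s²ₚ = 134086.5374 / 214 = 626.5726... → 626.57.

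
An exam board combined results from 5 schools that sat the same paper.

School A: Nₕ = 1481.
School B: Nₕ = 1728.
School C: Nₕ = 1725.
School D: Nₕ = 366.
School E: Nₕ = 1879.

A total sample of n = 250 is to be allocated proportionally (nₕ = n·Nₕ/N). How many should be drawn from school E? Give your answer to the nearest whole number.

65

Share of school E = 1879/7179 = 0.26174.
Allocate 250 × 0.26174 = 65.434... → 65.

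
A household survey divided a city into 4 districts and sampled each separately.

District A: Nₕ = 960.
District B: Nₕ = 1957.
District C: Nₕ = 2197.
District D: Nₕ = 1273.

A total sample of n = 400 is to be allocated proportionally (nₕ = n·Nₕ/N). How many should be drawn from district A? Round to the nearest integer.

N = 960 + 1957 + 2197 + 1273 = 6387.
n_A = 400·960/6387 = 60.122... → 60.

60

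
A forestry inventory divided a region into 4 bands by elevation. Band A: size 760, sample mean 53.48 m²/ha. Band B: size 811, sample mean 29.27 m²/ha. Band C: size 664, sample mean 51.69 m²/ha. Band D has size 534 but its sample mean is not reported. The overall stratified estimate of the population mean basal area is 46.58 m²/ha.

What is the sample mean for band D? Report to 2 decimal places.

Σ Nₕx̄ₕ = N·μ, so 534·x̄_D = 2769·46.58 − (760·53.48 + 811·29.27 + 664·51.69).
= 128980.02 − 98704.93 = 30275.09.
x̄_D = 30275.09 / 534 = 56.6949... → 56.69.

56.69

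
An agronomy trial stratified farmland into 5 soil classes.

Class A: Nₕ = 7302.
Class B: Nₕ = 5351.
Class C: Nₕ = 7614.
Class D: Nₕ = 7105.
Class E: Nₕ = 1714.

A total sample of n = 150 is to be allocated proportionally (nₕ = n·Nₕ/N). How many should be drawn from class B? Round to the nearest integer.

28

N = 7302 + 5351 + 7614 + 7105 + 1714 = 29086.
n_B = 150·5351/29086 = 27.596... → 28.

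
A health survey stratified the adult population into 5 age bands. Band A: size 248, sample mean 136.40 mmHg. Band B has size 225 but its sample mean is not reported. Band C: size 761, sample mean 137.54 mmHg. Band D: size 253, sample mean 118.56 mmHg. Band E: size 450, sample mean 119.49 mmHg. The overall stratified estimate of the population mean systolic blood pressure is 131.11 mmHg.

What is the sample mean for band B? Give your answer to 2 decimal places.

140.88

N = 248 + 225 + 761 + 253 + 450 = 1937.
Overall total = μ·N = 131.11·1937 = 253960.07.
Subtract the known strata: 248·136.40 + 761·137.54 + 253·118.56 + 450·119.49 = 222261.32.
Remaining total for band B: 253960.07 − 222261.32 = 31698.75.
Divide by its size: 31698.75 / 225 = 140.8833... → 140.88.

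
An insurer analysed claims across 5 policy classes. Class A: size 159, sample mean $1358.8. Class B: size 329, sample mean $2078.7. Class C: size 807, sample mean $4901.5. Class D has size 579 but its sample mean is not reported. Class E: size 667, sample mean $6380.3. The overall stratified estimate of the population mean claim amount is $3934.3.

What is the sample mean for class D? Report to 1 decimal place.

1530.1

Σ Nₕx̄ₕ = N·μ, so 579·x̄_D = 2541·3934.3 − (159·1358.8 + 329·2078.7 + 807·4901.5 + 667·6380.3).
= 9997056.3 − 9111112.1 = 885944.2.
x̄_D = 885944.2 / 579 = 1530.128... → 1530.1.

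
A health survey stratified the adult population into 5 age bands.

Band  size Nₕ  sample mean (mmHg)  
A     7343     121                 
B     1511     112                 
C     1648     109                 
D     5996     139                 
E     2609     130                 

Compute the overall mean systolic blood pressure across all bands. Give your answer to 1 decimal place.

N = 7343 + 1511 + 1648 + 5996 + 2609 = 19107.
Weight each subgroup mean by Nₕ/N and sum.
Σ Nₕx̄ₕ = 7343·121 + 1511·112 + 1648·109 + 5996·139 + 2609·130 = 888503 + 169232 + 179632 + 833444 + 339170 = 2409981.
Divide by N: 2409981 / 19107 = 126.131... → 126.1.

126.1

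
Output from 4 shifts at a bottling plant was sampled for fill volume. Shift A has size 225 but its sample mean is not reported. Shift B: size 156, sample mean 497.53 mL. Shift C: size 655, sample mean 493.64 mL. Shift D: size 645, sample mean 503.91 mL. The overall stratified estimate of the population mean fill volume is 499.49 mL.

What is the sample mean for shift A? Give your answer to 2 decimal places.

Σ Nₕx̄ₕ = N·μ, so 225·x̄_A = 1681·499.49 − (156·497.53 + 655·493.64 + 645·503.91).
= 839642.69 − 725970.83 = 113671.86.
x̄_A = 113671.86 / 225 = 505.2083... → 505.21.

505.21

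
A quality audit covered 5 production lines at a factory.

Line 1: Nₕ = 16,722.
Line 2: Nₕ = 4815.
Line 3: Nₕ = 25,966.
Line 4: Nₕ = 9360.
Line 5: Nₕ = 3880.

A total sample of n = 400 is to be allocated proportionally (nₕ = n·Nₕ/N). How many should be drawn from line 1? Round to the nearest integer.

Share of line 1 = 16722/60743 = 0.27529.
Allocate 400 × 0.27529 = 110.116... → 110.

110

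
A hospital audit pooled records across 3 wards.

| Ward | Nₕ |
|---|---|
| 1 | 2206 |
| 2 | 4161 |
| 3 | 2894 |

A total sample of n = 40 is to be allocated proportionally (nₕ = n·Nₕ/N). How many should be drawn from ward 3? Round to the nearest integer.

12

N = 2206 + 4161 + 2894 = 9261.
n_3 = 40·2894/9261 = 12.500... → 12.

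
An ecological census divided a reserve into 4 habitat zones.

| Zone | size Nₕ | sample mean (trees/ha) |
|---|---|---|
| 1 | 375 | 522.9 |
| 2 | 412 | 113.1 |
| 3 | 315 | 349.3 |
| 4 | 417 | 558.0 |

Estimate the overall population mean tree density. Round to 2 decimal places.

x̄_st = (Σ Nₕx̄ₕ) / (Σ Nₕ) = (375·522.9 + 412·113.1 + 315·349.3 + 417·558.0) / 1519
= 585400.2 / 1519 = 385.3853... → 385.39.

385.39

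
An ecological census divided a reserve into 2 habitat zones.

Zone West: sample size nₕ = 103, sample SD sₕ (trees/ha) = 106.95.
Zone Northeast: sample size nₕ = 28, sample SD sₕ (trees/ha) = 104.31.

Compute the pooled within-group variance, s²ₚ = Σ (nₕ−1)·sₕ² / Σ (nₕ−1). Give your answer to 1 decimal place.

11321.6

Degrees of freedom: 102 + 27 = 129.
Σ(nₕ−1)sₕ² = 102·11438.3025 + 27·10880.5761 = 1460482.4097.
s²ₚ = 1460482.4097 / 129 = 11321.569... → 11321.6.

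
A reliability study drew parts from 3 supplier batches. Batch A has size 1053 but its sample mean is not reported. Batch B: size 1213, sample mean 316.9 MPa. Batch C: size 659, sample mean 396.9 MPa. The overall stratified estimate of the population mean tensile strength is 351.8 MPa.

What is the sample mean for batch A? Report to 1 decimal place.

363.8

N = 1053 + 1213 + 659 = 2925.
Overall total = μ·N = 351.8·2925 = 1029015.
Subtract the known strata: 1213·316.9 + 659·396.9 = 645956.8.
Remaining total for batch A: 1029015 − 645956.8 = 383058.2.
Divide by its size: 383058.2 / 1053 = 363.778... → 363.8.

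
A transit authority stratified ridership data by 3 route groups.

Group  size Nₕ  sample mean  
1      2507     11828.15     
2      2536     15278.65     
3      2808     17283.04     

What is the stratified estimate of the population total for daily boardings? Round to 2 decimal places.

Estimate total by summing Nₕ·x̄ₕ over strata.
2507·11828.15 + 2536·15278.65 + 2808·17283.04 = 29653172.05 + 38746656.4 + 48530776.32 = 116930604.77.

116930604.77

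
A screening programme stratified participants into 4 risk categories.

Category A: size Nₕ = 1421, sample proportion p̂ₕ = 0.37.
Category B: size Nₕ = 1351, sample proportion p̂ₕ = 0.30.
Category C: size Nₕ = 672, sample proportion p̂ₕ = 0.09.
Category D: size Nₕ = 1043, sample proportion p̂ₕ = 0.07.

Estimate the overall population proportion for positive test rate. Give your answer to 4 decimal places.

Wₕ = Nₕ/N with N = 4487: 0.3167, 0.3011, 0.1498, 0.2324.
p̂_st = 0.3167·0.37 + 0.3011·0.30 + 0.1498·0.09 + 0.2324·0.07 ≈ 0.237254... → 0.2373.

0.2373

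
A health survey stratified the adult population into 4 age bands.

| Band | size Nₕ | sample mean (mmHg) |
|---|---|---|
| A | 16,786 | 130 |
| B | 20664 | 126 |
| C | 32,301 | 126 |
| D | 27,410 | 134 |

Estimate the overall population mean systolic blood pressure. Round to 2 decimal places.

128.95

x̄_st = (Σ Nₕx̄ₕ) / (Σ Nₕ) = (16786·130 + 20664·126 + 32301·126 + 27410·134) / 97161
= 12528710 / 97161 = 128.9479... → 128.95.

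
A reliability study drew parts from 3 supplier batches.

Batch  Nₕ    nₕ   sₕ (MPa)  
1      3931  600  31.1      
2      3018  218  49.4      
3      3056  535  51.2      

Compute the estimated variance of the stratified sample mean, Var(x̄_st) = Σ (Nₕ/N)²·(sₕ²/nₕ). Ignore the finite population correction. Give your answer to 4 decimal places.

1.7246

N = 10005; Wₕ = Nₕ/N.
batch 1: (3931/10005)²·31.1²/600 = 0.2488522
batch 2: (3018/10005)²·49.4²/218 = 1.0185953
batch 3: (3056/10005)²·51.2²/535 = 0.4571499
Sum = 1.7245974 → 1.7246.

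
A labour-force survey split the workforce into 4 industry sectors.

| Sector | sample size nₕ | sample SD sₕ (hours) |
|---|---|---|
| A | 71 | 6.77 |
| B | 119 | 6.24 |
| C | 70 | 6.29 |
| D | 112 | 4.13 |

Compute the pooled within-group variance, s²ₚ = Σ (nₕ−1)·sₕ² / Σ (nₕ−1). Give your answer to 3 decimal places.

Degrees of freedom: 70 + 118 + 69 + 111 = 368.
Σ(nₕ−1)sₕ² = 70·45.8329 + 118·38.9376 + 69·39.5641 + 111·17.0569 = 12426.1786.
s²ₚ = 12426.1786 / 368 = 33.76679... → 33.767.

33.767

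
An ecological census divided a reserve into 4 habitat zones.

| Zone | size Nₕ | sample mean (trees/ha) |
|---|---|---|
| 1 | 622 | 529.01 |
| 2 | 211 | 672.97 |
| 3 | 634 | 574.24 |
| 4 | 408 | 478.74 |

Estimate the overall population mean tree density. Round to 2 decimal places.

549.57

N = 622 + 211 + 634 + 408 = 1875.
Overall mean = Σ (Nₕ/N)·x̄ₕ — weight by population share, not a simple average.
Σ Nₕx̄ₕ = 622·529.01 + 211·672.97 + 634·574.24 + 408·478.74 = 329044.22 + 141996.67 + 364068.16 + 195325.92 = 1030434.97.
Divide by N: 1030434.97 / 1875 = 549.5653... → 549.57.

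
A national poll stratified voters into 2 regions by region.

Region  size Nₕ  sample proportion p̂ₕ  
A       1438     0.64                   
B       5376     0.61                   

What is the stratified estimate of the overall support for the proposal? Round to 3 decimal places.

0.616

N = 1438 + 5376 = 6814.
Overall proportion = Σ (Nₕ/N)·p̂ₕ.
Σ Nₕp̂ₕ = 920.32 + 3279.36 = 4199.68.
4199.68 / 6814 = 0.61633... → 0.616.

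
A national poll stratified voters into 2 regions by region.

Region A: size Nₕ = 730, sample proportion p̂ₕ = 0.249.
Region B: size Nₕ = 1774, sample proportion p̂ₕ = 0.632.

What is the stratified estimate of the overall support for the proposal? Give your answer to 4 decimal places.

0.5203

N = 730 + 1774 = 2504.
Overall proportion = Σ (Nₕ/N)·p̂ₕ.
Σ Nₕp̂ₕ = 181.77 + 1121.168 = 1302.938.
1302.938 / 2504 = 0.520343... → 0.5203.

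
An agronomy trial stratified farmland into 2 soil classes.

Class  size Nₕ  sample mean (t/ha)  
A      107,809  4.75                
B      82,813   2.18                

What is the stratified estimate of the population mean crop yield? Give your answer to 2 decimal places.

3.63

N = 107809 + 82813 = 190622.
Weight each subgroup mean by Nₕ/N and sum.
Σ Nₕx̄ₕ = 107809·4.75 + 82813·2.18 = 512092.75 + 180532.34 = 692625.09.
Divide by N: 692625.09 / 190622 = 3.6335... → 3.63.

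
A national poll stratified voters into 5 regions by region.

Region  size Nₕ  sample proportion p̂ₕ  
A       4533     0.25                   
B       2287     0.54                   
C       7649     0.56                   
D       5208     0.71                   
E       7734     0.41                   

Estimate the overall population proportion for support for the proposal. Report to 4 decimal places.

N = 4533 + 2287 + 7649 + 5208 + 7734 = 27411.
Overall proportion = Σ (Nₕ/N)·p̂ₕ.
Σ Nₕp̂ₕ = 1133.25 + 1234.98 + 4283.44 + 3697.68 + 3170.94 = 13520.29.
13520.29 / 27411 = 0.493243... → 0.4932.

0.4932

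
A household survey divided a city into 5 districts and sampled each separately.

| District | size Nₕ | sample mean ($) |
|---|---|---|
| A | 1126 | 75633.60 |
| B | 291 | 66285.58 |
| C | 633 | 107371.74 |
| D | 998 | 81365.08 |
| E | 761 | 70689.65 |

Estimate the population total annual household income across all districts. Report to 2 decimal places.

307416022.29

A: 1126·75633.60 = 85163433.6
B: 291·66285.58 = 19289103.78
C: 633·107371.74 = 67966311.42
D: 998·81365.08 = 81202349.84
E: 761·70689.65 = 53794823.65
τ̂ = Σ Nₕx̄ₕ = 307416022.29.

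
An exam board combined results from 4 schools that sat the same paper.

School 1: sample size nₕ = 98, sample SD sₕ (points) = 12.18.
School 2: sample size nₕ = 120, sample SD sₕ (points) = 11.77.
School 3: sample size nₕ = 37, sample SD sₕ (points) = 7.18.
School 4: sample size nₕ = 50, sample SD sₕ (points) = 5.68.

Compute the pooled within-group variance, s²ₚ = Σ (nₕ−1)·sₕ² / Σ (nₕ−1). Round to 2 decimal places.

113.99

Degrees of freedom: 97 + 119 + 36 + 49 = 301.
Σ(nₕ−1)sₕ² = 97·148.3524 + 119·138.5329 + 36·51.5524 + 49·32.2624 = 34312.3419.
s²ₚ = 34312.3419 / 301 = 113.9945... → 113.99.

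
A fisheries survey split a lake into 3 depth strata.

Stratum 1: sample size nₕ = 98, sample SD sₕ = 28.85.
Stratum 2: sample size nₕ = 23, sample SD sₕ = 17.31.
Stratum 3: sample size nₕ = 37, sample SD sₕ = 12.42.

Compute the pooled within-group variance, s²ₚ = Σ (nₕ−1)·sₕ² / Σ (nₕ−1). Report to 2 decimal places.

Degrees of freedom: 97 + 22 + 36 = 155.
Σ(nₕ−1)sₕ² = 97·832.3225 + 22·299.6361 + 36·154.2564 = 92880.5071.
s²ₚ = 92880.5071 / 155 = 599.2291... → 599.23.

599.23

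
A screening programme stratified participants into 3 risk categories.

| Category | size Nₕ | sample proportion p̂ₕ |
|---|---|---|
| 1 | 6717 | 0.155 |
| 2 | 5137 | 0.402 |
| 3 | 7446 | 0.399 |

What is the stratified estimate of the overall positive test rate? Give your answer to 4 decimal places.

N = 6717 + 5137 + 7446 = 19300.
Overall proportion = Σ (Nₕ/N)·p̂ₕ.
Σ Nₕp̂ₕ = 1041.135 + 2065.074 + 2970.954 = 6077.163.
6077.163 / 19300 = 0.314879... → 0.3149.

0.3149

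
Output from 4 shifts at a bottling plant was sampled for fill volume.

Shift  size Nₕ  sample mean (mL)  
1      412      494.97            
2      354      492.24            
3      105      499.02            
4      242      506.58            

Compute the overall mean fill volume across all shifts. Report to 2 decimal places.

N = 412 + 354 + 105 + 242 = 1113.
Overall mean = Σ (Nₕ/N)·x̄ₕ — weight by population share, not a simple average.
Σ Nₕx̄ₕ = 412·494.97 + 354·492.24 + 105·499.02 + 242·506.58 = 203927.64 + 174252.96 + 52397.1 + 122592.36 = 553170.06.
Divide by N: 553170.06 / 1113 = 497.0081... → 497.01.

497.01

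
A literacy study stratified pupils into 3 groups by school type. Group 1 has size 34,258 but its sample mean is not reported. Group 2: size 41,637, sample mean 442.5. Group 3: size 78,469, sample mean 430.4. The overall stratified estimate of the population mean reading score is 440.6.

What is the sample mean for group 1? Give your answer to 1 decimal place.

461.7

Σ Nₕx̄ₕ = N·μ, so 34258·x̄_1 = 154364·440.6 − (41637·442.5 + 78469·430.4).
= 68012778.4 − 52197430.1 = 15815348.3.
x̄_1 = 15815348.3 / 34258 = 461.654... → 461.7.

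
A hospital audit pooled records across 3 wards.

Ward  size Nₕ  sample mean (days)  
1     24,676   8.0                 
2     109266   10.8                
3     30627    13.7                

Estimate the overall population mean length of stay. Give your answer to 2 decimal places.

N = 24676 + 109266 + 30627 = 164569.
Overall mean = Σ (Nₕ/N)·x̄ₕ — weight by population share, not a simple average.
Σ Nₕx̄ₕ = 24676·8.0 + 109266·10.8 + 30627·13.7 = 197408 + 1180072.8 + 419589.9 = 1797070.7.
Divide by N: 1797070.7 / 164569 = 10.9199... → 10.92.

10.92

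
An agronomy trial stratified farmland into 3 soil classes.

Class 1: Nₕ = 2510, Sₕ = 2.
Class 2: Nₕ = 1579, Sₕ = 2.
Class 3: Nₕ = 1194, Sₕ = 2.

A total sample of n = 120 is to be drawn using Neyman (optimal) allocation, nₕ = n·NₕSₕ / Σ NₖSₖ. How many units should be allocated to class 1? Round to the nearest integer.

57

Σ NₕSₕ = 2510·2 + 1579·2 + 1194·2 = 10566.
Share for 1: 5020/10566 = 0.47511.
n_1 = 120 × 0.47511 = 57.013... → 57.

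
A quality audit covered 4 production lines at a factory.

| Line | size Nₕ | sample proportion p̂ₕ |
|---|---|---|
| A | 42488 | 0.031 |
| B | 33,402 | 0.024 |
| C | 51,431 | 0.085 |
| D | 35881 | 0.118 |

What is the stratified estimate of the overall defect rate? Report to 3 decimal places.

N = 42488 + 33402 + 51431 + 35881 = 163202.
Overall proportion = Σ (Nₕ/N)·p̂ₕ.
Σ Nₕp̂ₕ = 1317.128 + 801.648 + 4371.635 + 4233.958 = 10724.369.
10724.369 / 163202 = 0.06571... → 0.066.

0.066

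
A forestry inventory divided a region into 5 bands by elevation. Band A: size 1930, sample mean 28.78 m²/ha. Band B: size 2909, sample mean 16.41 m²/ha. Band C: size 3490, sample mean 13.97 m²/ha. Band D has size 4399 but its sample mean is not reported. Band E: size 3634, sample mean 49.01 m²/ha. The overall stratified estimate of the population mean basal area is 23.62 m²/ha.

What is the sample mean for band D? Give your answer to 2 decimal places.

N = 1930 + 2909 + 3490 + 4399 + 3634 = 16362.
Overall total = μ·N = 23.62·16362 = 386470.44.
Subtract the known strata: 1930·28.78 + 2909·16.41 + 3490·13.97 + 3634·49.01 = 330139.73.
Remaining total for band D: 386470.44 − 330139.73 = 56330.71.
Divide by its size: 56330.71 / 4399 = 12.8053... → 12.81.

12.81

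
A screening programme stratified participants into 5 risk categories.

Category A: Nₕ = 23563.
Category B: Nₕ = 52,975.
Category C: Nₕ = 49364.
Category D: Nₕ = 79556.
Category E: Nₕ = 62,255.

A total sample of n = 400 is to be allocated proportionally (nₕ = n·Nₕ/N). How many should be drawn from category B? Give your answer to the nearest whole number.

79

N = 23563 + 52975 + 49364 + 79556 + 62255 = 267713.
n_B = 400·52975/267713 = 79.152... → 79.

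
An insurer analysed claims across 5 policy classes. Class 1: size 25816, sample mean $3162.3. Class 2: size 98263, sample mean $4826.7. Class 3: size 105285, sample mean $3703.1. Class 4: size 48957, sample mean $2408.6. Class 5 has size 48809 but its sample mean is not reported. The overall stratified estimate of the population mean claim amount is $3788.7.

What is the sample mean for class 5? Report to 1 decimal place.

Σ Nₕx̄ₕ = N·μ, so 48809·x̄_5 = 327130·3788.7 − (25816·3162.3 + 98263·4826.7 + 105285·3703.1 + 48957·2408.6).
= 1239397431 − 1063722672.6 = 175674758.4.
x̄_5 = 175674758.4 / 48809 = 3599.229... → 3599.2.

3599.2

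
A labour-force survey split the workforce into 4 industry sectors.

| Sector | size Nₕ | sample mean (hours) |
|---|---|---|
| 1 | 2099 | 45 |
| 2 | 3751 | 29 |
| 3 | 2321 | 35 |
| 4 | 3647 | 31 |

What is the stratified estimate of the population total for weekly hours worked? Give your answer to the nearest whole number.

397526

1: 2099·45 = 94455
2: 3751·29 = 108779
3: 2321·35 = 81235
4: 3647·31 = 113057
τ̂ = Σ Nₕx̄ₕ = 397526.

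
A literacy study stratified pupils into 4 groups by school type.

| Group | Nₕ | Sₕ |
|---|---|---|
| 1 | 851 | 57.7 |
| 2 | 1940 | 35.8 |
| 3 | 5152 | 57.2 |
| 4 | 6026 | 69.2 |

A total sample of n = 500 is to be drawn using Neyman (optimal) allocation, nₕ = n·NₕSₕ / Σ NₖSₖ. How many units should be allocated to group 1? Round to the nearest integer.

Σ NₕSₕ = 851·57.7 + 1940·35.8 + 5152·57.2 + 6026·69.2 = 830248.3.
Share for 1: 49102.7/830248.3 = 0.05914.
n_1 = 500 × 0.05914 = 29.571... → 30.

30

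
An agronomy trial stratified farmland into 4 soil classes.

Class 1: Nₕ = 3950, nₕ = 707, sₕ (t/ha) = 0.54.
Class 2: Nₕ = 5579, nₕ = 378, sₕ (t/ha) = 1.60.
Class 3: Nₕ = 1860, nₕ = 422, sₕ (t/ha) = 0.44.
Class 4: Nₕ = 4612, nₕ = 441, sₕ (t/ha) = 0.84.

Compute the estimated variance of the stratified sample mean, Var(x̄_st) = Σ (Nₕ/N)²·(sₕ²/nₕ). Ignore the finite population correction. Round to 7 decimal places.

0.0009876

N = 16001; Wₕ = Nₕ/N.
class 1: (3950/16001)²·0.54²/707 = 0.0000251344
class 2: (5579/16001)²·1.60²/378 = 0.0008233162
class 3: (1860/16001)²·0.44²/422 = 0.0000061990
class 4: (4612/16001)²·0.84²/441 = 0.0001329243
Sum = 0.0009875739 → 0.0009876.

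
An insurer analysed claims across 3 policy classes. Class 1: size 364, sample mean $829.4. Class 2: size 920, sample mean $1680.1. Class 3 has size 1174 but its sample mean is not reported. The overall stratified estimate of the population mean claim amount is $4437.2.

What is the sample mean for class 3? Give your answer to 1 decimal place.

7716.4

N = 364 + 920 + 1174 = 2458.
Overall total = μ·N = 4437.2·2458 = 10906637.6.
Subtract the known strata: 364·829.4 + 920·1680.1 = 1847593.6.
Remaining total for class 3: 10906637.6 − 1847593.6 = 9059044.
Divide by its size: 9059044 / 1174 = 7716.392... → 7716.4.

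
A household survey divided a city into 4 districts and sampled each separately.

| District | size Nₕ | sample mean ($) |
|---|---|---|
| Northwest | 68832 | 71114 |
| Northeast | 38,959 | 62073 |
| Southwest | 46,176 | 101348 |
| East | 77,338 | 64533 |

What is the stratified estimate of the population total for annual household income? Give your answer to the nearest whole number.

Northwest: 68832·71114 = 4894918848
Northeast: 38959·62073 = 2418302007
Southwest: 46176·101348 = 4679845248
East: 77338·64533 = 4990853154
τ̂ = Σ Nₕx̄ₕ = 16983919257.

16983919257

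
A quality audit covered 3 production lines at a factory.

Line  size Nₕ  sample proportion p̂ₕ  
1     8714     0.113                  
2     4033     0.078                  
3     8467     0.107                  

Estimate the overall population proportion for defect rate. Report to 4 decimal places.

0.1040

N = 8714 + 4033 + 8467 = 21214.
Overall proportion = Σ (Nₕ/N)·p̂ₕ.
Σ Nₕp̂ₕ = 984.682 + 314.574 + 905.969 = 2205.225.
2205.225 / 21214 = 0.103951... → 0.1040.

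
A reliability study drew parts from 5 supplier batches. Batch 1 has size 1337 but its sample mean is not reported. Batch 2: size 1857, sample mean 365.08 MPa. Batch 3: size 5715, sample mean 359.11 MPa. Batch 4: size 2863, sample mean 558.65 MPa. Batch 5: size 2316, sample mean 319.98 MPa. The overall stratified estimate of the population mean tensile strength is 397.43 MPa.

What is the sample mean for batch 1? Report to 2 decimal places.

395.09

N = 1337 + 1857 + 5715 + 2863 + 2316 = 14088.
Overall total = μ·N = 397.43·14088 = 5598993.84.
Subtract the known strata: 1857·365.08 + 5715·359.11 + 2863·558.65 + 2316·319.98 = 5070755.84.
Remaining total for batch 1: 5598993.84 − 5070755.84 = 528238.
Divide by its size: 528238 / 1337 = 395.0920... → 395.09.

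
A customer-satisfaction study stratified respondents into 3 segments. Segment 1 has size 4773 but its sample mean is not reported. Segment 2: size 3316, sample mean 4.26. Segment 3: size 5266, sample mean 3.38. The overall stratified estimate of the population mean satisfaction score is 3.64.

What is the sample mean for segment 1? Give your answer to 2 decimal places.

3.50

Σ Nₕx̄ₕ = N·μ, so 4773·x̄_1 = 13355·3.64 − (3316·4.26 + 5266·3.38).
= 48612.2 − 31925.24 = 16686.96.
x̄_1 = 16686.96 / 4773 = 3.4961... → 3.50.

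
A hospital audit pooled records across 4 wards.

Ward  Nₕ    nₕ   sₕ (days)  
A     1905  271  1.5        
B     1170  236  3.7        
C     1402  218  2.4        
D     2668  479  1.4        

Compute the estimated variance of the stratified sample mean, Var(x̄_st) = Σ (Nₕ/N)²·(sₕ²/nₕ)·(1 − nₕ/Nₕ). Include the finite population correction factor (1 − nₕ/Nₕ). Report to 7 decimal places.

0.0030752

N = 7145; Wₕ = Nₕ/N.
ward A: (1905/7145)²·1.5²/271·(1 − 271/1905) = 0.0005062392
ward B: (1170/7145)²·3.7²/236·(1 − 236/1170) = 0.0012417087
ward C: (1402/7145)²·2.4²/218·(1 − 218/1402) = 0.0008591347
ward D: (2668/7145)²·1.4²/479·(1 − 479/2668) = 0.0004681097
Sum = 0.0030751923 → 0.0030752.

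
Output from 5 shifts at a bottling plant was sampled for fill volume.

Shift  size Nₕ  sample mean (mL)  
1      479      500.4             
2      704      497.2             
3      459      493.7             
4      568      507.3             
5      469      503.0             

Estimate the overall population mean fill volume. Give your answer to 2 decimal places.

500.33

N = 2679; weights Wₕ = Nₕ/N = (0.1788, 0.2628, 0.1713, 0.2120, 0.1751).
x̄_st = Σ Wₕ·x̄ₕ = 0.1788·500.4 + 0.2628·497.2 + 0.1713·493.7 + 0.2120·507.3 + 0.1751·503.0 ≈ 500.3293...
→ 500.33.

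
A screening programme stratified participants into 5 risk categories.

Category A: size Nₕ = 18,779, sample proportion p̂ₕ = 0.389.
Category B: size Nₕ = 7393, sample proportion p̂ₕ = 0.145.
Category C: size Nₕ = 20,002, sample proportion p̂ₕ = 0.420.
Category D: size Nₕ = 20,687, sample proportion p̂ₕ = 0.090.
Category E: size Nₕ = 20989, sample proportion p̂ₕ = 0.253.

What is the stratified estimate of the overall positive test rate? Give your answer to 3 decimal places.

N = 18779 + 7393 + 20002 + 20687 + 20989 = 87850.
Overall proportion = Σ (Nₕ/N)·p̂ₕ.
Σ Nₕp̂ₕ = 7305.031 + 1071.985 + 8400.84 + 1861.83 + 5310.217 = 23949.903.
23949.903 / 87850 = 0.27262... → 0.273.

0.273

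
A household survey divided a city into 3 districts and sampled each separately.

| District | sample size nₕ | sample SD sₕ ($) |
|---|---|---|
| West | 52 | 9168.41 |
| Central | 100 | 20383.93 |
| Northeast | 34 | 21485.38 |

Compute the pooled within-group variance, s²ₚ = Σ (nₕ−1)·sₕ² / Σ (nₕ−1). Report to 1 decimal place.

Degrees of freedom: 51 + 99 + 33 = 183.
Σ(nₕ−1)sₕ² = 51·84059741.9281 + 99·415504602.2449 + 33·461621553.7444 = 60655513734.1434.
s²ₚ = 60655513734.1434 / 183 = 331450894.722... → 331450894.7.

331450894.7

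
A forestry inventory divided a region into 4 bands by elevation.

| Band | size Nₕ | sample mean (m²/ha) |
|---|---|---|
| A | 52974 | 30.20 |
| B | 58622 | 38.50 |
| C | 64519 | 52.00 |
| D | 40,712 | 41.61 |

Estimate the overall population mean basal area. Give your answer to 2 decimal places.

N = 52974 + 58622 + 64519 + 40712 = 216827.
Overall mean = Σ (Nₕ/N)·x̄ₕ — weight by population share, not a simple average.
Σ Nₕx̄ₕ = 52974·30.20 + 58622·38.50 + 64519·52.00 + 40712·41.61 = 1599814.8 + 2256947 + 3354988 + 1694026.32 = 8905776.12.
Divide by N: 8905776.12 / 216827 = 41.0732... → 41.07.

41.07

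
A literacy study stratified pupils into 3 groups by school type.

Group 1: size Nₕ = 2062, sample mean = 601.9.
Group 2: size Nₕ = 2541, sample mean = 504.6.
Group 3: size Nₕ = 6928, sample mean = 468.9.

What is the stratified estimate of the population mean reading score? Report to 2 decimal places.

500.55

N = 2062 + 2541 + 6928 = 11531.
Overall mean = Σ (Nₕ/N)·x̄ₕ — weight by population share, not a simple average.
Σ Nₕx̄ₕ = 2062·601.9 + 2541·504.6 + 6928·468.9 = 1241117.8 + 1282188.6 + 3248539.2 = 5771845.6.
Divide by N: 5771845.6 / 11531 = 500.5503... → 500.55.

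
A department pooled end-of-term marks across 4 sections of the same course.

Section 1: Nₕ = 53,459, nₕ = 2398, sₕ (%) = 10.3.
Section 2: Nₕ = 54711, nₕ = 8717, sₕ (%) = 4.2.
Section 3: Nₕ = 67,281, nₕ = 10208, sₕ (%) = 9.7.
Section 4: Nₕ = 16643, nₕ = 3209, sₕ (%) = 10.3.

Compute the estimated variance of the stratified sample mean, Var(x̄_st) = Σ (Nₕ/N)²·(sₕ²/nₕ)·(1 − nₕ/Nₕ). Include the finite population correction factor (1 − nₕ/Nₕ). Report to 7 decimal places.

N = 192094; Wₕ = Nₕ/N.
section 1: (53459/192094)²·10.3²/2398·(1 − 2398/53459) = 0.0032727122
section 2: (54711/192094)²·4.2²/8717·(1 − 8717/54711) = 0.0001380002
section 3: (67281/192094)²·9.7²/10208·(1 − 10208/67281) = 0.0009591761
section 4: (16643/192094)²·10.3²/3209·(1 − 3209/16643) = 0.0002003153
Sum = 0.0045702038 → 0.0045702.

0.0045702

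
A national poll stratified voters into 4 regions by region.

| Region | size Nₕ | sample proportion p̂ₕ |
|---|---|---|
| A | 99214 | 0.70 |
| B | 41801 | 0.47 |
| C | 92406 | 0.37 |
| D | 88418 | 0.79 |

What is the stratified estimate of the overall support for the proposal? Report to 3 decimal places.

N = 99214 + 41801 + 92406 + 88418 = 321839.
Overall proportion = Σ (Nₕ/N)·p̂ₕ.
Σ Nₕp̂ₕ = 69449.8 + 19646.47 + 34190.22 + 69850.22 = 193136.71.
193136.71 / 321839 = 0.60010... → 0.600.

0.600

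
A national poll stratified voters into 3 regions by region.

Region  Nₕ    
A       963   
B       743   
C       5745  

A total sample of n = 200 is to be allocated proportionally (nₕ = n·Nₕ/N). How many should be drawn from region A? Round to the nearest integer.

26

Share of region A = 963/7451 = 0.12924.
Allocate 200 × 0.12924 = 25.849... → 26.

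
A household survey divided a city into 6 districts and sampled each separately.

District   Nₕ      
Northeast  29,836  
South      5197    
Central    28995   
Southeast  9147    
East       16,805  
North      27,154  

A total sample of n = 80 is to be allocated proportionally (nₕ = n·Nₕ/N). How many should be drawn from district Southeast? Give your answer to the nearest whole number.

Share of district Southeast = 9147/117134 = 0.07809.
Allocate 80 × 0.07809 = 6.247... → 6.

6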